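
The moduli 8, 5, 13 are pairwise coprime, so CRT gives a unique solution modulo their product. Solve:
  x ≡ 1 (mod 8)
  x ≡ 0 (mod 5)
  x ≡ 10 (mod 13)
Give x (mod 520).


Moduli 8, 5, 13 are pairwise coprime; by CRT there is a unique solution modulo M = 8 · 5 · 13 = 520.
Solve pairwise, accumulating the modulus:
  Start with x ≡ 1 (mod 8).
  Combine with x ≡ 0 (mod 5): since gcd(8, 5) = 1, we get a unique residue mod 40.
    Write x = 1 + 8·t and substitute into x ≡ 0 (mod 5): 8·t ≡ 0 − 1 = -1 (mod 5).
    Reduce coefficients mod 5: 3·t ≡ 4 (mod 5).
    The inverse of 3 mod 5 is 2 (since 3·2 = 6 = 1·5 + 1), so t ≡ 2·4 = 8 ≡ 3 (mod 5).
    Then x = 1 + 8·3 = 25, valid modulo lcm(8, 5) = 40: x ≡ 25 (mod 40).
  Combine with x ≡ 10 (mod 13): since gcd(40, 13) = 1, we get a unique residue mod 520.
    Write x = 25 + 40·t and substitute into x ≡ 10 (mod 13): 40·t ≡ 10 − 25 = -15 (mod 13).
    Reduce coefficients mod 13: 1·t ≡ 11 (mod 13).
    So t ≡ 11 (mod 13).
    Then x = 25 + 40·11 = 465, valid modulo lcm(40, 13) = 520: x ≡ 465 (mod 520).
Verify: 465 mod 8 = 1 ✓, 465 mod 5 = 0 ✓, 465 mod 13 = 10 ✓.

x ≡ 465 (mod 520).


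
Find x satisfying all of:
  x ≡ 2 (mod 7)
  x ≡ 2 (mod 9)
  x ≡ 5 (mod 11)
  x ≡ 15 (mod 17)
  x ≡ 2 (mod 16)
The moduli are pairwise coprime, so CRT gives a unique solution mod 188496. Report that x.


Product of moduli M = 7 · 9 · 11 · 17 · 16 = 188496.
Merge one congruence at a time:
  Start: x ≡ 2 (mod 7).
  Combine with x ≡ 2 (mod 9); new modulus lcm = 63.
    Write x = 2 + 7·t and substitute into x ≡ 2 (mod 9): 7·t ≡ 2 − 2 = 0 (mod 9).
    The inverse of 7 mod 9 is 4 (since 7·4 = 28 = 3·9 + 1), so t ≡ 4·0 = 0 ≡ 0 (mod 9).
    Then x = 2 + 7·0 = 2, valid modulo lcm(7, 9) = 63: x ≡ 2 (mod 63).
  Combine with x ≡ 5 (mod 11); new modulus lcm = 693.
    Write x = 2 + 63·t and substitute into x ≡ 5 (mod 11): 63·t ≡ 5 − 2 = 3 (mod 11).
    Reduce coefficients mod 11: 8·t ≡ 3 (mod 11).
    The inverse of 8 mod 11 is 7 (since 8·7 = 56 = 5·11 + 1), so t ≡ 7·3 = 21 ≡ 10 (mod 11).
    Then x = 2 + 63·10 = 632, valid modulo lcm(63, 11) = 693: x ≡ 632 (mod 693).
  Combine with x ≡ 15 (mod 17); new modulus lcm = 11781.
    Write x = 632 + 693·t and substitute into x ≡ 15 (mod 17): 693·t ≡ 15 − 632 = -617 (mod 17).
    Reduce coefficients mod 17: 13·t ≡ 12 (mod 17).
    The inverse of 13 mod 17 is 4 (since 13·4 = 52 = 3·17 + 1), so t ≡ 4·12 = 48 ≡ 14 (mod 17).
    Then x = 632 + 693·14 = 10334, valid modulo lcm(693, 17) = 11781: x ≡ 10334 (mod 11781).
  Combine with x ≡ 2 (mod 16); new modulus lcm = 188496.
    Write x = 10334 + 11781·t and substitute into x ≡ 2 (mod 16): 11781·t ≡ 2 − 10334 = -10332 (mod 16).
    Reduce coefficients mod 16: 5·t ≡ 4 (mod 16).
    The inverse of 5 mod 16 is 13 (since 5·13 = 65 = 4·16 + 1), so t ≡ 13·4 = 52 ≡ 4 (mod 16).
    Then x = 10334 + 11781·4 = 57458, valid modulo lcm(11781, 16) = 188496: x ≡ 57458 (mod 188496).
Verify against each original: 57458 mod 7 = 2, 57458 mod 9 = 2, 57458 mod 11 = 5, 57458 mod 17 = 15, 57458 mod 16 = 2.

x ≡ 57458 (mod 188496).


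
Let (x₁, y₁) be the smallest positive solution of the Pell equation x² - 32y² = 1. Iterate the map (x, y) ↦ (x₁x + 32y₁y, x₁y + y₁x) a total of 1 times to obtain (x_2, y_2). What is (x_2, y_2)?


Step 1: Find the fundamental solution (x₁, y₁) of x² - 32y² = 1.
  Expand √32 as a continued fraction. a₀ = ⌊√32⌋ = 5; iterate m_{k+1} = d_k·a_k − m_k, d_{k+1} = (32 − m_{k+1}²)/d_k, a_{k+1} = ⌊(a₀ + m_{k+1})/d_{k+1}⌋ (starting m₀ = 0, d₀ = 1), with convergents p_k = a_k·p_{k-1} + p_{k-2}, q_k = a_k·q_{k-1} + q_{k-2} (p₋₁ = 1, q₋₁ = 0):
  k = 0: a₀ = 5; p₀/q₀ = 5/1; p₀² − 32·q₀² = 25 − 32 = -7.
  k = 1: m = 5, d = 7, a = ⌊(5 + 5)/7⌋ = 1; p/q = (1·5 + 1)/(1·1 + 0) = 6/1; p² − 32·q² = 36 − 32 = 4.
  k = 2: m = 2, d = 4, a = ⌊(5 + 2)/4⌋ = 1; p/q = (1·6 + 5)/(1·1 + 1) = 11/2; p² − 32·q² = 121 − 128 = -7.
  k = 3: m = 2, d = 7, a = ⌊(5 + 2)/7⌋ = 1; p/q = (1·11 + 6)/(1·2 + 1) = 17/3; p² − 32·q² = 289 − 288 = 1.
  The first convergent with p² − 32·q² = 1 gives the fundamental solution (x₁, y₁) = (17, 3).
Step 2: Apply the recurrence (x_{n+1}, y_{n+1}) = (x₁x_n + 32y₁y_n, x₁y_n + y₁x_n) repeatedly.
  From (x_1, y_1) = (17, 3): x_2 = 17·17 + 32·3·3 = 577; y_2 = 17·3 + 3·17 = 102.
Step 3: Verify x_2² - 32·y_2² = 332929 - 332928 = 1 (should be 1). ✓

(x_1, y_1) = (17, 3); (x_2, y_2) = (577, 102).


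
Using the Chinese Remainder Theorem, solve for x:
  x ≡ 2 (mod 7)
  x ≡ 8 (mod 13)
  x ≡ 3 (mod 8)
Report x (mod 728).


Moduli 7, 13, 8 are pairwise coprime; by CRT there is a unique solution modulo M = 7 · 13 · 8 = 728.
Solve pairwise, accumulating the modulus:
  Start with x ≡ 2 (mod 7).
  Combine with x ≡ 8 (mod 13): since gcd(7, 13) = 1, we get a unique residue mod 91.
    Write x = 2 + 7·t and substitute into x ≡ 8 (mod 13): 7·t ≡ 8 − 2 = 6 (mod 13).
    The inverse of 7 mod 13 is 2 (since 7·2 = 14 = 1·13 + 1), so t ≡ 2·6 = 12 ≡ 12 (mod 13).
    Then x = 2 + 7·12 = 86, valid modulo lcm(7, 13) = 91: x ≡ 86 (mod 91).
  Combine with x ≡ 3 (mod 8): since gcd(91, 8) = 1, we get a unique residue mod 728.
    Write x = 86 + 91·t and substitute into x ≡ 3 (mod 8): 91·t ≡ 3 − 86 = -83 (mod 8).
    Reduce coefficients mod 8: 3·t ≡ 5 (mod 8).
    The inverse of 3 mod 8 is 3 (since 3·3 = 9 = 1·8 + 1), so t ≡ 3·5 = 15 ≡ 7 (mod 8).
    Then x = 86 + 91·7 = 723, valid modulo lcm(91, 8) = 728: x ≡ 723 (mod 728).
Verify: 723 mod 7 = 2 ✓, 723 mod 13 = 8 ✓, 723 mod 8 = 3 ✓.

x ≡ 723 (mod 728).


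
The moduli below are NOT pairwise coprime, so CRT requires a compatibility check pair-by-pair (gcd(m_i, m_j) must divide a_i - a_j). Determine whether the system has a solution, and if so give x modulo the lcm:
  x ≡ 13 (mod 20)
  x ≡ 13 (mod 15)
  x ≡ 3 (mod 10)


Moduli 20, 15, 10 are not pairwise coprime, so CRT works modulo lcm(m_i) when all pairwise compatibility conditions hold.
Pairwise compatibility: gcd(m_i, m_j) must divide a_i - a_j for every pair.
Merge one congruence at a time:
  Start: x ≡ 13 (mod 20).
  Combine with x ≡ 13 (mod 15): gcd(20, 15) = 5; 13 - 13 = 0, which IS divisible by 5, so compatible.
    Write x = 13 + 20·t and substitute into x ≡ 13 (mod 15): 20·t ≡ 13 − 13 = 0 (mod 15).
    Divide the congruence (and modulus) by g = 5: 4·t ≡ 0 (mod 3).
    Reduce coefficients mod 3: 1·t ≡ 0 (mod 3).
    So t ≡ 0 (mod 3).
    Then x = 13 + 20·0 = 13, valid modulo lcm(20, 15) = 60: x ≡ 13 (mod 60).
  Combine with x ≡ 3 (mod 10): gcd(60, 10) = 10; 3 - 13 = -10, which IS divisible by 10, so compatible.
    Write x = 13 + 60·t and substitute into x ≡ 3 (mod 10): 60·t ≡ 3 − 13 = -10 (mod 10).
    Divide the congruence (and modulus) by g = 10: 6·t ≡ -1 (mod 1).
    Modulo 1 every t works; take t = 0.
    Then x = 13 + 60·0 = 13, valid modulo lcm(60, 10) = 60: x ≡ 13 (mod 60).
Verify: 13 mod 20 = 13, 13 mod 15 = 13, 13 mod 10 = 3.

x ≡ 13 (mod 60).


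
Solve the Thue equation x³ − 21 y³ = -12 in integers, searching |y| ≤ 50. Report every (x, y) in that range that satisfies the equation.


The equation is x³ - 21y³ = -12. For fixed y, x³ = 21·y³ − 12, so a solution requires the RHS to be a perfect cube.
Strategy: iterate y from -50 to 50, compute RHS = 21·y³ − 12, and check whether it is a (positive or negative) perfect cube.
Check small values of y:
  y = 0: RHS = -12 is not a perfect cube.
  y = 1: RHS = 9 is not a perfect cube.
  y = -1: RHS = -33 is not a perfect cube.
  y = 2: RHS = 156 is not a perfect cube.
  y = -2: RHS = -180 is not a perfect cube.
  y = 3: RHS = 555 is not a perfect cube.
  y = -3: RHS = -579 is not a perfect cube.
Continuing the search up to |y| = 50 finds no solutions either.
No (x, y) in the scanned range satisfies the equation.

No integer solutions with |y| ≤ 50.


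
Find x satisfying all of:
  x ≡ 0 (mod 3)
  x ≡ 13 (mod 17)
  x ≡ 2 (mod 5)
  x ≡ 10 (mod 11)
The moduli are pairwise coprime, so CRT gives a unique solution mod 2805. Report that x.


Product of moduli M = 3 · 17 · 5 · 11 = 2805.
Merge one congruence at a time:
  Start: x ≡ 0 (mod 3).
  Combine with x ≡ 13 (mod 17); new modulus lcm = 51.
    Write x = 0 + 3·t and substitute into x ≡ 13 (mod 17): 3·t ≡ 13 − 0 = 13 (mod 17).
    The inverse of 3 mod 17 is 6 (since 3·6 = 18 = 1·17 + 1), so t ≡ 6·13 = 78 ≡ 10 (mod 17).
    Then x = 0 + 3·10 = 30, valid modulo lcm(3, 17) = 51: x ≡ 30 (mod 51).
  Combine with x ≡ 2 (mod 5); new modulus lcm = 255.
    Write x = 30 + 51·t and substitute into x ≡ 2 (mod 5): 51·t ≡ 2 − 30 = -28 (mod 5).
    Reduce coefficients mod 5: 1·t ≡ 2 (mod 5).
    So t ≡ 2 (mod 5).
    Then x = 30 + 51·2 = 132, valid modulo lcm(51, 5) = 255: x ≡ 132 (mod 255).
  Combine with x ≡ 10 (mod 11); new modulus lcm = 2805.
    Write x = 132 + 255·t and substitute into x ≡ 10 (mod 11): 255·t ≡ 10 − 132 = -122 (mod 11).
    Reduce coefficients mod 11: 2·t ≡ 10 (mod 11).
    The inverse of 2 mod 11 is 6 (since 2·6 = 12 = 1·11 + 1), so t ≡ 6·10 = 60 ≡ 5 (mod 11).
    Then x = 132 + 255·5 = 1407, valid modulo lcm(255, 11) = 2805: x ≡ 1407 (mod 2805).
Verify against each original: 1407 mod 3 = 0, 1407 mod 17 = 13, 1407 mod 5 = 2, 1407 mod 11 = 10.

x ≡ 1407 (mod 2805).


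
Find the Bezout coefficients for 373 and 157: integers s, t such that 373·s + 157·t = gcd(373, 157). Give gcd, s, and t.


Euclidean algorithm on (373, 157) — divide until remainder is 0:
  373 = 2 · 157 + 59
  157 = 2 · 59 + 39
  59 = 1 · 39 + 20
  39 = 1 · 20 + 19
  20 = 1 · 19 + 1
  19 = 19 · 1 + 0
gcd(373, 157) = 1.
Track Bezout coefficients alongside the remainders: start with r₀ = 373 = a·1 + b·0 (s = 1, t = 0) and r₁ = 157 = a·0 + b·1 (s = 0, t = 1); each new remainder r_{k+1} = r_{k-1} − q_k·r_k inherits s_{k+1} = s_{k-1} − q_k·s_k, t_{k+1} = t_{k-1} − q_k·t_k, so r_k = a·s_k + b·t_k at every step:
  q = 2: r = 59, s = 1 − 2·0 = 1, t = 0 − 2·1 = -2  (check: 373·1 + 157·(-2) = 59)
  q = 2: r = 39, s = 0 − 2·1 = -2, t = 1 − 2·(-2) = 5  (check: 373·(-2) + 157·5 = 39)
  q = 1: r = 20, s = 1 − 1·(-2) = 3, t = -2 − 1·5 = -7  (check: 373·3 + 157·(-7) = 20)
  q = 1: r = 19, s = -2 − 1·3 = -5, t = 5 − 1·(-7) = 12  (check: 373·(-5) + 157·12 = 19)
  q = 1: r = 1, s = 3 − 1·(-5) = 8, t = -7 − 1·12 = -19  (check: 373·8 + 157·(-19) = 1)
The row with r = 1 (the gcd) gives the Bezout coefficients s = 8, t = -19.
Result: 373 · (8) + 157 · (-19) = 1.

gcd(373, 157) = 1; s = 8, t = -19 (check: 373·8 + 157·(-19) = 1).


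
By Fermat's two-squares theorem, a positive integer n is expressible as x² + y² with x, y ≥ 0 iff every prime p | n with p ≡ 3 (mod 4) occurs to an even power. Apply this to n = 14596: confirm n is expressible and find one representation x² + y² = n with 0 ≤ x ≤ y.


Step 1: Factor n = 14596 = 2^2 · 41 · 89.
Step 2: Check the mod-4 condition on each prime factor: 2 = 2 (special); 41 ≡ 1 (mod 4), exponent 1; 89 ≡ 1 (mod 4), exponent 1.
All primes ≡ 3 (mod 4) appear to even exponent (or don't appear), so by the two-squares theorem n IS expressible as a sum of two squares.
Step 3: Build a representation. Group n = k² · m with k = 2 and m = 41 · 89 = 3649 (a product of primes ≡ 1 (mod 4)); a representation of m scales to one of n via (k·x)² + (k·y)² = k²(x² + y²). Each prime p ≡ 1 (mod 4) is itself a sum of two squares; find a² by testing p − a² for a perfect square:
  41: 41 − 1² = 40, 41 − 2² = 37, 41 − 3² = 32, 41 − 4² = 25 = 5² ⇒ 41 = 4² + 5².
  89: 89 − 1² = 88, 89 − 2² = 85, 89 − 3² = 80, 89 − 4² = 73, 89 − 5² = 64 = 8² ⇒ 89 = 5² + 8².
  Combine using the Brahmagupta–Fibonacci identity (a² + b²)(c² + d²) = (ac − bd)² + (ad + bc)² = (ac + bd)² + (ad − bc)²:
  41 · 89 = 3649: from (4² + 5²)(5² + 8²), take (4·5 − 5·8, 4·8 + 5·5) = (20 − 40, 32 + 25) = (-20, 57); dropping signs (only squares matter) gives (20, 57); check 20² + 57² = 400 + 3249 = 3649 ✓.
  Scale by k = 2: (2·20, 2·57) = (40, 114).
Step 4: Order so x ≤ y and verify: 40² + 114² = 1600 + 12996 = 14596 = n. ✓

n = 14596 = 40² + 114² (one valid representation with x ≤ y).


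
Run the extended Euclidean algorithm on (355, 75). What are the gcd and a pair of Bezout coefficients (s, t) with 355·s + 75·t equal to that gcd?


Euclidean algorithm on (355, 75) — divide until remainder is 0:
  355 = 4 · 75 + 55
  75 = 1 · 55 + 20
  55 = 2 · 20 + 15
  20 = 1 · 15 + 5
  15 = 3 · 5 + 0
gcd(355, 75) = 5.
Track Bezout coefficients alongside the remainders: start with r₀ = 355 = a·1 + b·0 (s = 1, t = 0) and r₁ = 75 = a·0 + b·1 (s = 0, t = 1); each new remainder r_{k+1} = r_{k-1} − q_k·r_k inherits s_{k+1} = s_{k-1} − q_k·s_k, t_{k+1} = t_{k-1} − q_k·t_k, so r_k = a·s_k + b·t_k at every step:
  q = 4: r = 55, s = 1 − 4·0 = 1, t = 0 − 4·1 = -4  (check: 355·1 + 75·(-4) = 55)
  q = 1: r = 20, s = 0 − 1·1 = -1, t = 1 − 1·(-4) = 5  (check: 355·(-1) + 75·5 = 20)
  q = 2: r = 15, s = 1 − 2·(-1) = 3, t = -4 − 2·5 = -14  (check: 355·3 + 75·(-14) = 15)
  q = 1: r = 5, s = -1 − 1·3 = -4, t = 5 − 1·(-14) = 19  (check: 355·(-4) + 75·19 = 5)
The row with r = 5 (the gcd) gives the Bezout coefficients s = -4, t = 19.
Result: 355 · (-4) + 75 · (19) = 5.

gcd(355, 75) = 5; s = -4, t = 19 (check: 355·(-4) + 75·19 = 5).


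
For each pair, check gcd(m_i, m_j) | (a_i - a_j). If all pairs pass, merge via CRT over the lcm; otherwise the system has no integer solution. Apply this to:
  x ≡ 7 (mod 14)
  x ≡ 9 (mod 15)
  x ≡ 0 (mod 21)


Moduli 14, 15, 21 are not pairwise coprime, so CRT works modulo lcm(m_i) when all pairwise compatibility conditions hold.
Pairwise compatibility: gcd(m_i, m_j) must divide a_i - a_j for every pair.
Merge one congruence at a time:
  Start: x ≡ 7 (mod 14).
  Combine with x ≡ 9 (mod 15): gcd(14, 15) = 1; 9 - 7 = 2, which IS divisible by 1, so compatible.
    Write x = 7 + 14·t and substitute into x ≡ 9 (mod 15): 14·t ≡ 9 − 7 = 2 (mod 15).
    The inverse of 14 mod 15 is 14 (since 14·14 = 196 = 13·15 + 1), so t ≡ 14·2 = 28 ≡ 13 (mod 15).
    Then x = 7 + 14·13 = 189, valid modulo lcm(14, 15) = 210: x ≡ 189 (mod 210).
  Combine with x ≡ 0 (mod 21): gcd(210, 21) = 21; 0 - 189 = -189, which IS divisible by 21, so compatible.
    Write x = 189 + 210·t and substitute into x ≡ 0 (mod 21): 210·t ≡ 0 − 189 = -189 (mod 21).
    Divide the congruence (and modulus) by g = 21: 10·t ≡ -9 (mod 1).
    Modulo 1 every t works; take t = 0.
    Then x = 189 + 210·0 = 189, valid modulo lcm(210, 21) = 210: x ≡ 189 (mod 210).
Verify: 189 mod 14 = 7, 189 mod 15 = 9, 189 mod 21 = 0.

x ≡ 189 (mod 210).


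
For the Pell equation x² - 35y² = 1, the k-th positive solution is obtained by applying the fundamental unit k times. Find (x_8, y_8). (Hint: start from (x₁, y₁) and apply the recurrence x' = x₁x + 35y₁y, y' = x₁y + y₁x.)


Step 1: Find the fundamental solution (x₁, y₁) of x² - 35y² = 1.
  Expand √35 as a continued fraction. a₀ = ⌊√35⌋ = 5; iterate m_{k+1} = d_k·a_k − m_k, d_{k+1} = (35 − m_{k+1}²)/d_k, a_{k+1} = ⌊(a₀ + m_{k+1})/d_{k+1}⌋ (starting m₀ = 0, d₀ = 1), with convergents p_k = a_k·p_{k-1} + p_{k-2}, q_k = a_k·q_{k-1} + q_{k-2} (p₋₁ = 1, q₋₁ = 0):
  k = 0: a₀ = 5; p₀/q₀ = 5/1; p₀² − 35·q₀² = 25 − 35 = -10.
  k = 1: m = 5, d = 10, a = ⌊(5 + 5)/10⌋ = 1; p/q = (1·5 + 1)/(1·1 + 0) = 6/1; p² − 35·q² = 36 − 35 = 1.
  The first convergent with p² − 35·q² = 1 gives the fundamental solution (x₁, y₁) = (6, 1).
Step 2: Apply the recurrence (x_{n+1}, y_{n+1}) = (x₁x_n + 35y₁y_n, x₁y_n + y₁x_n) repeatedly.
  From (x_1, y_1) = (6, 1): x_2 = 6·6 + 35·1·1 = 71; y_2 = 6·1 + 1·6 = 12.
  From (x_2, y_2) = (71, 12): x_3 = 6·71 + 35·1·12 = 846; y_3 = 6·12 + 1·71 = 143.
  From (x_3, y_3) = (846, 143): x_4 = 6·846 + 35·1·143 = 10081; y_4 = 6·143 + 1·846 = 1704.
  From (x_4, y_4) = (10081, 1704): x_5 = 6·10081 + 35·1·1704 = 120126; y_5 = 6·1704 + 1·10081 = 20305.
  From (x_5, y_5) = (120126, 20305): x_6 = 6·120126 + 35·1·20305 = 1431431; y_6 = 6·20305 + 1·120126 = 241956.
  From (x_6, y_6) = (1431431, 241956): x_7 = 6·1431431 + 35·1·241956 = 17057046; y_7 = 6·241956 + 1·1431431 = 2883167.
  From (x_7, y_7) = (17057046, 2883167): x_8 = 6·17057046 + 35·1·2883167 = 203253121; y_8 = 6·2883167 + 1·17057046 = 34356048.
Step 3: Verify x_8² - 35·y_8² = 41311831196240641 - 41311831196240640 = 1 (should be 1). ✓

(x_1, y_1) = (6, 1); (x_8, y_8) = (203253121, 34356048).


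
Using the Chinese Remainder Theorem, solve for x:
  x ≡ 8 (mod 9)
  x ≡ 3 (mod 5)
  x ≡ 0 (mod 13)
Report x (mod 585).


Moduli 9, 5, 13 are pairwise coprime; by CRT there is a unique solution modulo M = 9 · 5 · 13 = 585.
Solve pairwise, accumulating the modulus:
  Start with x ≡ 8 (mod 9).
  Combine with x ≡ 3 (mod 5): since gcd(9, 5) = 1, we get a unique residue mod 45.
    Write x = 8 + 9·t and substitute into x ≡ 3 (mod 5): 9·t ≡ 3 − 8 = -5 (mod 5).
    Reduce coefficients mod 5: 4·t ≡ 0 (mod 5).
    The inverse of 4 mod 5 is 4 (since 4·4 = 16 = 3·5 + 1), so t ≡ 4·0 = 0 ≡ 0 (mod 5).
    Then x = 8 + 9·0 = 8, valid modulo lcm(9, 5) = 45: x ≡ 8 (mod 45).
  Combine with x ≡ 0 (mod 13): since gcd(45, 13) = 1, we get a unique residue mod 585.
    Write x = 8 + 45·t and substitute into x ≡ 0 (mod 13): 45·t ≡ 0 − 8 = -8 (mod 13).
    Reduce coefficients mod 13: 6·t ≡ 5 (mod 13).
    The inverse of 6 mod 13 is 11 (since 6·11 = 66 = 5·13 + 1), so t ≡ 11·5 = 55 ≡ 3 (mod 13).
    Then x = 8 + 45·3 = 143, valid modulo lcm(45, 13) = 585: x ≡ 143 (mod 585).
Verify: 143 mod 9 = 8 ✓, 143 mod 5 = 3 ✓, 143 mod 13 = 0 ✓.

x ≡ 143 (mod 585).


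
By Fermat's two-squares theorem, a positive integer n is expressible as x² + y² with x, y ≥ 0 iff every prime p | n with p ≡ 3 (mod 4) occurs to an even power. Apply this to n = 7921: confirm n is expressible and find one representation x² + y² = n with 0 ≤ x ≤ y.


Step 1: Factor n = 7921 = 89^2.
Step 2: Check the mod-4 condition on each prime factor: 89 ≡ 1 (mod 4), exponent 2.
All primes ≡ 3 (mod 4) appear to even exponent (or don't appear), so by the two-squares theorem n IS expressible as a sum of two squares.
Step 3: Build a representation. Here n = 89 · 89 is a product of primes ≡ 1 (mod 4). Each prime p ≡ 1 (mod 4) is itself a sum of two squares; find a² by testing p − a² for a perfect square:
  89: 89 − 1² = 88, 89 − 2² = 85, 89 − 3² = 80, 89 − 4² = 73, 89 − 5² = 64 = 8² ⇒ 89 = 5² + 8².
  Combine using the Brahmagupta–Fibonacci identity (a² + b²)(c² + d²) = (ac − bd)² + (ad + bc)² = (ac + bd)² + (ad − bc)²:
  89 · 89 = 7921: from (5² + 8²)(5² + 8²), take (5·5 − 8·8, 5·8 + 8·5) = (25 − 64, 40 + 40) = (-39, 80); dropping signs (only squares matter) gives (39, 80); check 39² + 80² = 1521 + 6400 = 7921 ✓.
Step 4: Order so x ≤ y and verify: 39² + 80² = 1521 + 6400 = 7921 = n. ✓

n = 7921 = 39² + 80² (one valid representation with x ≤ y).


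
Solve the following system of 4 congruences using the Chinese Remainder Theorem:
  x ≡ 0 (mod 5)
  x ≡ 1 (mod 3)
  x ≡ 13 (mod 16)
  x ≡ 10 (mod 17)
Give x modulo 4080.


Product of moduli M = 5 · 3 · 16 · 17 = 4080.
Merge one congruence at a time:
  Start: x ≡ 0 (mod 5).
  Combine with x ≡ 1 (mod 3); new modulus lcm = 15.
    Write x = 0 + 5·t and substitute into x ≡ 1 (mod 3): 5·t ≡ 1 − 0 = 1 (mod 3).
    Reduce coefficients mod 3: 2·t ≡ 1 (mod 3).
    The inverse of 2 mod 3 is 2 (since 2·2 = 4 = 1·3 + 1), so t ≡ 2·1 = 2 ≡ 2 (mod 3).
    Then x = 0 + 5·2 = 10, valid modulo lcm(5, 3) = 15: x ≡ 10 (mod 15).
  Combine with x ≡ 13 (mod 16); new modulus lcm = 240.
    Write x = 10 + 15·t and substitute into x ≡ 13 (mod 16): 15·t ≡ 13 − 10 = 3 (mod 16).
    The inverse of 15 mod 16 is 15 (since 15·15 = 225 = 14·16 + 1), so t ≡ 15·3 = 45 ≡ 13 (mod 16).
    Then x = 10 + 15·13 = 205, valid modulo lcm(15, 16) = 240: x ≡ 205 (mod 240).
  Combine with x ≡ 10 (mod 17); new modulus lcm = 4080.
    Write x = 205 + 240·t and substitute into x ≡ 10 (mod 17): 240·t ≡ 10 − 205 = -195 (mod 17).
    Reduce coefficients mod 17: 2·t ≡ 9 (mod 17).
    The inverse of 2 mod 17 is 9 (since 2·9 = 18 = 1·17 + 1), so t ≡ 9·9 = 81 ≡ 13 (mod 17).
    Then x = 205 + 240·13 = 3325, valid modulo lcm(240, 17) = 4080: x ≡ 3325 (mod 4080).
Verify against each original: 3325 mod 5 = 0, 3325 mod 3 = 1, 3325 mod 16 = 13, 3325 mod 17 = 10.

x ≡ 3325 (mod 4080).


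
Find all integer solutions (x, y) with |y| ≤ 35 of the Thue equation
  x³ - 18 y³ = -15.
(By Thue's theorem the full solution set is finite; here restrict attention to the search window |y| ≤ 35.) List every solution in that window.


The equation is x³ - 18y³ = -15. For fixed y, x³ = 18·y³ − 15, so a solution requires the RHS to be a perfect cube.
Strategy: iterate y from -35 to 35, compute RHS = 18·y³ − 15, and check whether it is a (positive or negative) perfect cube.
Check small values of y:
  y = 0: RHS = -15 is not a perfect cube.
  y = 1: RHS = 3 is not a perfect cube.
  y = -1: RHS = -33 is not a perfect cube.
  y = 2: RHS = 129 is not a perfect cube.
  y = -2: RHS = -159 is not a perfect cube.
  y = 3: RHS = 471 is not a perfect cube.
  y = -3: RHS = -501 is not a perfect cube.
Continuing the search up to |y| = 35 finds no solutions either.
No (x, y) in the scanned range satisfies the equation.

No integer solutions with |y| ≤ 35.


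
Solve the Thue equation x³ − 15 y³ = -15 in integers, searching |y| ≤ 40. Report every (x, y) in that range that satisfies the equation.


The equation is x³ - 15y³ = -15. For fixed y, x³ = 15·y³ − 15, so a solution requires the RHS to be a perfect cube.
Strategy: iterate y from -40 to 40, compute RHS = 15·y³ − 15, and check whether it is a (positive or negative) perfect cube.
Check small values of y:
  y = 0: RHS = -15 is not a perfect cube.
  y = 1: RHS = 0 = (0)³ ⇒ x = 0 works.
  y = -1: RHS = -30 is not a perfect cube.
  y = 2: RHS = 105 is not a perfect cube.
  y = -2: RHS = -135 is not a perfect cube.
  y = 3: RHS = 390 is not a perfect cube.
  y = -3: RHS = -420 is not a perfect cube.
Continuing the search up to |y| = 40 finds no further solutions beyond those listed.
Collected solutions: (0, 1).

Solutions (with |y| ≤ 40): (0, 1).


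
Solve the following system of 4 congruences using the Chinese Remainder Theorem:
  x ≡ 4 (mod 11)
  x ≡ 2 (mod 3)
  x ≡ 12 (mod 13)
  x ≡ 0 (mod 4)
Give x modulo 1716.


Product of moduli M = 11 · 3 · 13 · 4 = 1716.
Merge one congruence at a time:
  Start: x ≡ 4 (mod 11).
  Combine with x ≡ 2 (mod 3); new modulus lcm = 33.
    Write x = 4 + 11·t and substitute into x ≡ 2 (mod 3): 11·t ≡ 2 − 4 = -2 (mod 3).
    Reduce coefficients mod 3: 2·t ≡ 1 (mod 3).
    The inverse of 2 mod 3 is 2 (since 2·2 = 4 = 1·3 + 1), so t ≡ 2·1 = 2 ≡ 2 (mod 3).
    Then x = 4 + 11·2 = 26, valid modulo lcm(11, 3) = 33: x ≡ 26 (mod 33).
  Combine with x ≡ 12 (mod 13); new modulus lcm = 429.
    Write x = 26 + 33·t and substitute into x ≡ 12 (mod 13): 33·t ≡ 12 − 26 = -14 (mod 13).
    Reduce coefficients mod 13: 7·t ≡ 12 (mod 13).
    The inverse of 7 mod 13 is 2 (since 7·2 = 14 = 1·13 + 1), so t ≡ 2·12 = 24 ≡ 11 (mod 13).
    Then x = 26 + 33·11 = 389, valid modulo lcm(33, 13) = 429: x ≡ 389 (mod 429).
  Combine with x ≡ 0 (mod 4); new modulus lcm = 1716.
    Write x = 389 + 429·t and substitute into x ≡ 0 (mod 4): 429·t ≡ 0 − 389 = -389 (mod 4).
    Reduce coefficients mod 4: 1·t ≡ 3 (mod 4).
    So t ≡ 3 (mod 4).
    Then x = 389 + 429·3 = 1676, valid modulo lcm(429, 4) = 1716: x ≡ 1676 (mod 1716).
Verify against each original: 1676 mod 11 = 4, 1676 mod 3 = 2, 1676 mod 13 = 12, 1676 mod 4 = 0.

x ≡ 1676 (mod 1716).


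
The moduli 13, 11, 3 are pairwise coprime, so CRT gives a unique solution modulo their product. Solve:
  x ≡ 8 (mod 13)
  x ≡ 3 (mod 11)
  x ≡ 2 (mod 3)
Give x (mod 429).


Moduli 13, 11, 3 are pairwise coprime; by CRT there is a unique solution modulo M = 13 · 11 · 3 = 429.
Solve pairwise, accumulating the modulus:
  Start with x ≡ 8 (mod 13).
  Combine with x ≡ 3 (mod 11): since gcd(13, 11) = 1, we get a unique residue mod 143.
    Write x = 8 + 13·t and substitute into x ≡ 3 (mod 11): 13·t ≡ 3 − 8 = -5 (mod 11).
    Reduce coefficients mod 11: 2·t ≡ 6 (mod 11).
    The inverse of 2 mod 11 is 6 (since 2·6 = 12 = 1·11 + 1), so t ≡ 6·6 = 36 ≡ 3 (mod 11).
    Then x = 8 + 13·3 = 47, valid modulo lcm(13, 11) = 143: x ≡ 47 (mod 143).
  Combine with x ≡ 2 (mod 3): since gcd(143, 3) = 1, we get a unique residue mod 429.
    Write x = 47 + 143·t and substitute into x ≡ 2 (mod 3): 143·t ≡ 2 − 47 = -45 (mod 3).
    Reduce coefficients mod 3: 2·t ≡ 0 (mod 3).
    The inverse of 2 mod 3 is 2 (since 2·2 = 4 = 1·3 + 1), so t ≡ 2·0 = 0 ≡ 0 (mod 3).
    Then x = 47 + 143·0 = 47, valid modulo lcm(143, 3) = 429: x ≡ 47 (mod 429).
Verify: 47 mod 13 = 8 ✓, 47 mod 11 = 3 ✓, 47 mod 3 = 2 ✓.

x ≡ 47 (mod 429).


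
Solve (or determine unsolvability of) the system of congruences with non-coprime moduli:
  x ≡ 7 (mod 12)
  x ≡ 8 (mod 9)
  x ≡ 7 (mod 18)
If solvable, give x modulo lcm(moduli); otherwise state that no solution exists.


Moduli 12, 9, 18 are not pairwise coprime, so CRT works modulo lcm(m_i) when all pairwise compatibility conditions hold.
Pairwise compatibility: gcd(m_i, m_j) must divide a_i - a_j for every pair.
Merge one congruence at a time:
  Start: x ≡ 7 (mod 12).
  Combine with x ≡ 8 (mod 9): gcd(12, 9) = 3, and 8 - 7 = 1 is NOT divisible by 3.
    ⇒ system is inconsistent (no integer solution).

No solution (the system is inconsistent).


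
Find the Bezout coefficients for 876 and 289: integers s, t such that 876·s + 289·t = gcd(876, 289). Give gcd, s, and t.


Euclidean algorithm on (876, 289) — divide until remainder is 0:
  876 = 3 · 289 + 9
  289 = 32 · 9 + 1
  9 = 9 · 1 + 0
gcd(876, 289) = 1.
Track Bezout coefficients alongside the remainders: start with r₀ = 876 = a·1 + b·0 (s = 1, t = 0) and r₁ = 289 = a·0 + b·1 (s = 0, t = 1); each new remainder r_{k+1} = r_{k-1} − q_k·r_k inherits s_{k+1} = s_{k-1} − q_k·s_k, t_{k+1} = t_{k-1} − q_k·t_k, so r_k = a·s_k + b·t_k at every step:
  q = 3: r = 9, s = 1 − 3·0 = 1, t = 0 − 3·1 = -3  (check: 876·1 + 289·(-3) = 9)
  q = 32: r = 1, s = 0 − 32·1 = -32, t = 1 − 32·(-3) = 97  (check: 876·(-32) + 289·97 = 1)
The row with r = 1 (the gcd) gives the Bezout coefficients s = -32, t = 97.
Result: 876 · (-32) + 289 · (97) = 1.

gcd(876, 289) = 1; s = -32, t = 97 (check: 876·(-32) + 289·97 = 1).


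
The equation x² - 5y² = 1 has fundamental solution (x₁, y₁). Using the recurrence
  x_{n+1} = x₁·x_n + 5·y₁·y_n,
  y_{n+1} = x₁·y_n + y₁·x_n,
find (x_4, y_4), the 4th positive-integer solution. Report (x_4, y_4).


Step 1: Find the fundamental solution (x₁, y₁) of x² - 5y² = 1.
  Expand √5 as a continued fraction. a₀ = ⌊√5⌋ = 2; iterate m_{k+1} = d_k·a_k − m_k, d_{k+1} = (5 − m_{k+1}²)/d_k, a_{k+1} = ⌊(a₀ + m_{k+1})/d_{k+1}⌋ (starting m₀ = 0, d₀ = 1), with convergents p_k = a_k·p_{k-1} + p_{k-2}, q_k = a_k·q_{k-1} + q_{k-2} (p₋₁ = 1, q₋₁ = 0):
  k = 0: a₀ = 2; p₀/q₀ = 2/1; p₀² − 5·q₀² = 4 − 5 = -1.
  k = 1: m = 2, d = 1, a = ⌊(2 + 2)/1⌋ = 4; p/q = (4·2 + 1)/(4·1 + 0) = 9/4; p² − 5·q² = 81 − 80 = 1.
  The first convergent with p² − 5·q² = 1 gives the fundamental solution (x₁, y₁) = (9, 4).
Step 2: Apply the recurrence (x_{n+1}, y_{n+1}) = (x₁x_n + 5y₁y_n, x₁y_n + y₁x_n) repeatedly.
  From (x_1, y_1) = (9, 4): x_2 = 9·9 + 5·4·4 = 161; y_2 = 9·4 + 4·9 = 72.
  From (x_2, y_2) = (161, 72): x_3 = 9·161 + 5·4·72 = 2889; y_3 = 9·72 + 4·161 = 1292.
  From (x_3, y_3) = (2889, 1292): x_4 = 9·2889 + 5·4·1292 = 51841; y_4 = 9·1292 + 4·2889 = 23184.
Step 3: Verify x_4² - 5·y_4² = 2687489281 - 2687489280 = 1 (should be 1). ✓

(x_1, y_1) = (9, 4); (x_4, y_4) = (51841, 23184).


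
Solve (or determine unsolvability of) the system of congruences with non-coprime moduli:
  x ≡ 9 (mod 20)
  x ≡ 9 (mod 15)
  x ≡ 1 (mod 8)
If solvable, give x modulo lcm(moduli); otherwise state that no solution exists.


Moduli 20, 15, 8 are not pairwise coprime, so CRT works modulo lcm(m_i) when all pairwise compatibility conditions hold.
Pairwise compatibility: gcd(m_i, m_j) must divide a_i - a_j for every pair.
Merge one congruence at a time:
  Start: x ≡ 9 (mod 20).
  Combine with x ≡ 9 (mod 15): gcd(20, 15) = 5; 9 - 9 = 0, which IS divisible by 5, so compatible.
    Write x = 9 + 20·t and substitute into x ≡ 9 (mod 15): 20·t ≡ 9 − 9 = 0 (mod 15).
    Divide the congruence (and modulus) by g = 5: 4·t ≡ 0 (mod 3).
    Reduce coefficients mod 3: 1·t ≡ 0 (mod 3).
    So t ≡ 0 (mod 3).
    Then x = 9 + 20·0 = 9, valid modulo lcm(20, 15) = 60: x ≡ 9 (mod 60).
  Combine with x ≡ 1 (mod 8): gcd(60, 8) = 4; 1 - 9 = -8, which IS divisible by 4, so compatible.
    Write x = 9 + 60·t and substitute into x ≡ 1 (mod 8): 60·t ≡ 1 − 9 = -8 (mod 8).
    Divide the congruence (and modulus) by g = 4: 15·t ≡ -2 (mod 2).
    Reduce coefficients mod 2: 1·t ≡ 0 (mod 2).
    So t ≡ 0 (mod 2).
    Then x = 9 + 60·0 = 9, valid modulo lcm(60, 8) = 120: x ≡ 9 (mod 120).
Verify: 9 mod 20 = 9, 9 mod 15 = 9, 9 mod 8 = 1.

x ≡ 9 (mod 120).


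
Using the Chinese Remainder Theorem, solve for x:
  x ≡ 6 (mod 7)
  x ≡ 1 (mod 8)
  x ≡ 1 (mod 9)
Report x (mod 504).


Moduli 7, 8, 9 are pairwise coprime; by CRT there is a unique solution modulo M = 7 · 8 · 9 = 504.
Solve pairwise, accumulating the modulus:
  Start with x ≡ 6 (mod 7).
  Combine with x ≡ 1 (mod 8): since gcd(7, 8) = 1, we get a unique residue mod 56.
    Write x = 6 + 7·t and substitute into x ≡ 1 (mod 8): 7·t ≡ 1 − 6 = -5 (mod 8).
    Reduce coefficients mod 8: 7·t ≡ 3 (mod 8).
    The inverse of 7 mod 8 is 7 (since 7·7 = 49 = 6·8 + 1), so t ≡ 7·3 = 21 ≡ 5 (mod 8).
    Then x = 6 + 7·5 = 41, valid modulo lcm(7, 8) = 56: x ≡ 41 (mod 56).
  Combine with x ≡ 1 (mod 9): since gcd(56, 9) = 1, we get a unique residue mod 504.
    Write x = 41 + 56·t and substitute into x ≡ 1 (mod 9): 56·t ≡ 1 − 41 = -40 (mod 9).
    Reduce coefficients mod 9: 2·t ≡ 5 (mod 9).
    The inverse of 2 mod 9 is 5 (since 2·5 = 10 = 1·9 + 1), so t ≡ 5·5 = 25 ≡ 7 (mod 9).
    Then x = 41 + 56·7 = 433, valid modulo lcm(56, 9) = 504: x ≡ 433 (mod 504).
Verify: 433 mod 7 = 6 ✓, 433 mod 8 = 1 ✓, 433 mod 9 = 1 ✓.

x ≡ 433 (mod 504).


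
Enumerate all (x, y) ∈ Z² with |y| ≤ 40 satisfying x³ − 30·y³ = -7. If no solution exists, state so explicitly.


The equation is x³ - 30y³ = -7. For fixed y, x³ = 30·y³ − 7, so a solution requires the RHS to be a perfect cube.
Strategy: iterate y from -40 to 40, compute RHS = 30·y³ − 7, and check whether it is a (positive or negative) perfect cube.
Check small values of y:
  y = 0: RHS = -7 is not a perfect cube.
  y = 1: RHS = 23 is not a perfect cube.
  y = -1: RHS = -37 is not a perfect cube.
  y = 2: RHS = 233 is not a perfect cube.
  y = -2: RHS = -247 is not a perfect cube.
  y = 3: RHS = 803 is not a perfect cube.
  y = -3: RHS = -817 is not a perfect cube.
Continuing the search up to |y| = 40 finds no solutions either.
No (x, y) in the scanned range satisfies the equation.

No integer solutions with |y| ≤ 40.


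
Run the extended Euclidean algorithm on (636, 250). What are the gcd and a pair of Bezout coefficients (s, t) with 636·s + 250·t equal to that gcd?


Euclidean algorithm on (636, 250) — divide until remainder is 0:
  636 = 2 · 250 + 136
  250 = 1 · 136 + 114
  136 = 1 · 114 + 22
  114 = 5 · 22 + 4
  22 = 5 · 4 + 2
  4 = 2 · 2 + 0
gcd(636, 250) = 2.
Track Bezout coefficients alongside the remainders: start with r₀ = 636 = a·1 + b·0 (s = 1, t = 0) and r₁ = 250 = a·0 + b·1 (s = 0, t = 1); each new remainder r_{k+1} = r_{k-1} − q_k·r_k inherits s_{k+1} = s_{k-1} − q_k·s_k, t_{k+1} = t_{k-1} − q_k·t_k, so r_k = a·s_k + b·t_k at every step:
  q = 2: r = 136, s = 1 − 2·0 = 1, t = 0 − 2·1 = -2  (check: 636·1 + 250·(-2) = 136)
  q = 1: r = 114, s = 0 − 1·1 = -1, t = 1 − 1·(-2) = 3  (check: 636·(-1) + 250·3 = 114)
  q = 1: r = 22, s = 1 − 1·(-1) = 2, t = -2 − 1·3 = -5  (check: 636·2 + 250·(-5) = 22)
  q = 5: r = 4, s = -1 − 5·2 = -11, t = 3 − 5·(-5) = 28  (check: 636·(-11) + 250·28 = 4)
  q = 5: r = 2, s = 2 − 5·(-11) = 57, t = -5 − 5·28 = -145  (check: 636·57 + 250·(-145) = 2)
The row with r = 2 (the gcd) gives the Bezout coefficients s = 57, t = -145.
Result: 636 · (57) + 250 · (-145) = 2.

gcd(636, 250) = 2; s = 57, t = -145 (check: 636·57 + 250·(-145) = 2).


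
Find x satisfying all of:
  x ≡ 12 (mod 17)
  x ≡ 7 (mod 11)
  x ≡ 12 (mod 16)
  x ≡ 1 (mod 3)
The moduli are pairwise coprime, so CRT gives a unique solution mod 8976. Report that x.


Product of moduli M = 17 · 11 · 16 · 3 = 8976.
Merge one congruence at a time:
  Start: x ≡ 12 (mod 17).
  Combine with x ≡ 7 (mod 11); new modulus lcm = 187.
    Write x = 12 + 17·t and substitute into x ≡ 7 (mod 11): 17·t ≡ 7 − 12 = -5 (mod 11).
    Reduce coefficients mod 11: 6·t ≡ 6 (mod 11).
    The inverse of 6 mod 11 is 2 (since 6·2 = 12 = 1·11 + 1), so t ≡ 2·6 = 12 ≡ 1 (mod 11).
    Then x = 12 + 17·1 = 29, valid modulo lcm(17, 11) = 187: x ≡ 29 (mod 187).
  Combine with x ≡ 12 (mod 16); new modulus lcm = 2992.
    Write x = 29 + 187·t and substitute into x ≡ 12 (mod 16): 187·t ≡ 12 − 29 = -17 (mod 16).
    Reduce coefficients mod 16: 11·t ≡ 15 (mod 16).
    The inverse of 11 mod 16 is 3 (since 11·3 = 33 = 2·16 + 1), so t ≡ 3·15 = 45 ≡ 13 (mod 16).
    Then x = 29 + 187·13 = 2460, valid modulo lcm(187, 16) = 2992: x ≡ 2460 (mod 2992).
  Combine with x ≡ 1 (mod 3); new modulus lcm = 8976.
    Write x = 2460 + 2992·t and substitute into x ≡ 1 (mod 3): 2992·t ≡ 1 − 2460 = -2459 (mod 3).
    Reduce coefficients mod 3: 1·t ≡ 1 (mod 3).
    So t ≡ 1 (mod 3).
    Then x = 2460 + 2992·1 = 5452, valid modulo lcm(2992, 3) = 8976: x ≡ 5452 (mod 8976).
Verify against each original: 5452 mod 17 = 12, 5452 mod 11 = 7, 5452 mod 16 = 12, 5452 mod 3 = 1.

x ≡ 5452 (mod 8976).


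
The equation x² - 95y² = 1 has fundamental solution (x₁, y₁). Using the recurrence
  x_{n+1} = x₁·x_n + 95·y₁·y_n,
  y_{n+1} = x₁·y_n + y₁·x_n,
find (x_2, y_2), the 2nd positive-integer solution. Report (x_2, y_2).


Step 1: Find the fundamental solution (x₁, y₁) of x² - 95y² = 1.
  Expand √95 as a continued fraction. a₀ = ⌊√95⌋ = 9; iterate m_{k+1} = d_k·a_k − m_k, d_{k+1} = (95 − m_{k+1}²)/d_k, a_{k+1} = ⌊(a₀ + m_{k+1})/d_{k+1}⌋ (starting m₀ = 0, d₀ = 1), with convergents p_k = a_k·p_{k-1} + p_{k-2}, q_k = a_k·q_{k-1} + q_{k-2} (p₋₁ = 1, q₋₁ = 0):
  k = 0: a₀ = 9; p₀/q₀ = 9/1; p₀² − 95·q₀² = 81 − 95 = -14.
  k = 1: m = 9, d = 14, a = ⌊(9 + 9)/14⌋ = 1; p/q = (1·9 + 1)/(1·1 + 0) = 10/1; p² − 95·q² = 100 − 95 = 5.
  k = 2: m = 5, d = 5, a = ⌊(9 + 5)/5⌋ = 2; p/q = (2·10 + 9)/(2·1 + 1) = 29/3; p² − 95·q² = 841 − 855 = -14.
  k = 3: m = 5, d = 14, a = ⌊(9 + 5)/14⌋ = 1; p/q = (1·29 + 10)/(1·3 + 1) = 39/4; p² − 95·q² = 1521 − 1520 = 1.
  The first convergent with p² − 95·q² = 1 gives the fundamental solution (x₁, y₁) = (39, 4).
Step 2: Apply the recurrence (x_{n+1}, y_{n+1}) = (x₁x_n + 95y₁y_n, x₁y_n + y₁x_n) repeatedly.
  From (x_1, y_1) = (39, 4): x_2 = 39·39 + 95·4·4 = 3041; y_2 = 39·4 + 4·39 = 312.
Step 3: Verify x_2² - 95·y_2² = 9247681 - 9247680 = 1 (should be 1). ✓

(x_1, y_1) = (39, 4); (x_2, y_2) = (3041, 312).


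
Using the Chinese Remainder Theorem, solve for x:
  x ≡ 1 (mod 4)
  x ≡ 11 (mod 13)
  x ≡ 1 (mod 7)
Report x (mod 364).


Moduli 4, 13, 7 are pairwise coprime; by CRT there is a unique solution modulo M = 4 · 13 · 7 = 364.
Solve pairwise, accumulating the modulus:
  Start with x ≡ 1 (mod 4).
  Combine with x ≡ 11 (mod 13): since gcd(4, 13) = 1, we get a unique residue mod 52.
    Write x = 1 + 4·t and substitute into x ≡ 11 (mod 13): 4·t ≡ 11 − 1 = 10 (mod 13).
    The inverse of 4 mod 13 is 10 (since 4·10 = 40 = 3·13 + 1), so t ≡ 10·10 = 100 ≡ 9 (mod 13).
    Then x = 1 + 4·9 = 37, valid modulo lcm(4, 13) = 52: x ≡ 37 (mod 52).
  Combine with x ≡ 1 (mod 7): since gcd(52, 7) = 1, we get a unique residue mod 364.
    Write x = 37 + 52·t and substitute into x ≡ 1 (mod 7): 52·t ≡ 1 − 37 = -36 (mod 7).
    Reduce coefficients mod 7: 3·t ≡ 6 (mod 7).
    The inverse of 3 mod 7 is 5 (since 3·5 = 15 = 2·7 + 1), so t ≡ 5·6 = 30 ≡ 2 (mod 7).
    Then x = 37 + 52·2 = 141, valid modulo lcm(52, 7) = 364: x ≡ 141 (mod 364).
Verify: 141 mod 4 = 1 ✓, 141 mod 13 = 11 ✓, 141 mod 7 = 1 ✓.

x ≡ 141 (mod 364).


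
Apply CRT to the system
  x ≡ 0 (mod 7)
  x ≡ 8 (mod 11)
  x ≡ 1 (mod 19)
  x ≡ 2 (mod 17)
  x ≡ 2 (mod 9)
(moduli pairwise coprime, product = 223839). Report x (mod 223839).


Product of moduli M = 7 · 11 · 19 · 17 · 9 = 223839.
Merge one congruence at a time:
  Start: x ≡ 0 (mod 7).
  Combine with x ≡ 8 (mod 11); new modulus lcm = 77.
    Write x = 0 + 7·t and substitute into x ≡ 8 (mod 11): 7·t ≡ 8 − 0 = 8 (mod 11).
    The inverse of 7 mod 11 is 8 (since 7·8 = 56 = 5·11 + 1), so t ≡ 8·8 = 64 ≡ 9 (mod 11).
    Then x = 0 + 7·9 = 63, valid modulo lcm(7, 11) = 77: x ≡ 63 (mod 77).
  Combine with x ≡ 1 (mod 19); new modulus lcm = 1463.
    Write x = 63 + 77·t and substitute into x ≡ 1 (mod 19): 77·t ≡ 1 − 63 = -62 (mod 19).
    Reduce coefficients mod 19: 1·t ≡ 14 (mod 19).
    So t ≡ 14 (mod 19).
    Then x = 63 + 77·14 = 1141, valid modulo lcm(77, 19) = 1463: x ≡ 1141 (mod 1463).
  Combine with x ≡ 2 (mod 17); new modulus lcm = 24871.
    Write x = 1141 + 1463·t and substitute into x ≡ 2 (mod 17): 1463·t ≡ 2 − 1141 = -1139 (mod 17).
    Reduce coefficients mod 17: 1·t ≡ 0 (mod 17).
    So t ≡ 0 (mod 17).
    Then x = 1141 + 1463·0 = 1141, valid modulo lcm(1463, 17) = 24871: x ≡ 1141 (mod 24871).
  Combine with x ≡ 2 (mod 9); new modulus lcm = 223839.
    Write x = 1141 + 24871·t and substitute into x ≡ 2 (mod 9): 24871·t ≡ 2 − 1141 = -1139 (mod 9).
    Reduce coefficients mod 9: 4·t ≡ 4 (mod 9).
    The inverse of 4 mod 9 is 7 (since 4·7 = 28 = 3·9 + 1), so t ≡ 7·4 = 28 ≡ 1 (mod 9).
    Then x = 1141 + 24871·1 = 26012, valid modulo lcm(24871, 9) = 223839: x ≡ 26012 (mod 223839).
Verify against each original: 26012 mod 7 = 0, 26012 mod 11 = 8, 26012 mod 19 = 1, 26012 mod 17 = 2, 26012 mod 9 = 2.

x ≡ 26012 (mod 223839).


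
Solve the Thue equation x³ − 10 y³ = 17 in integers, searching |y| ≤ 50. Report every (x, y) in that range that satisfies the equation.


The equation is x³ - 10y³ = 17. For fixed y, x³ = 10·y³ + 17, so a solution requires the RHS to be a perfect cube.
Strategy: iterate y from -50 to 50, compute RHS = 10·y³ + 17, and check whether it is a (positive or negative) perfect cube.
Check small values of y:
  y = 0: RHS = 17 is not a perfect cube.
  y = 1: RHS = 27 = (3)³ ⇒ x = 3 works.
  y = -1: RHS = 7 is not a perfect cube.
  y = 2: RHS = 97 is not a perfect cube.
  y = -2: RHS = -63 is not a perfect cube.
  y = 3: RHS = 287 is not a perfect cube.
  y = -3: RHS = -253 is not a perfect cube.
Continuing the search up to |y| = 50 finds no further solutions beyond those listed.
Collected solutions: (3, 1).

Solutions (with |y| ≤ 50): (3, 1).
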